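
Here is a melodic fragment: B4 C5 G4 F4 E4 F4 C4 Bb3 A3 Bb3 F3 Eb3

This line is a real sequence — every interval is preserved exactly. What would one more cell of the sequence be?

Taking 4-note groups, the heads are B4, E4, A3: the pattern moves down a 5th.
Statement 4 starts on D3 and keeps the same exact contour: D3 Eb3 Bb2 Ab2.

D3 Eb3 Bb2 Ab2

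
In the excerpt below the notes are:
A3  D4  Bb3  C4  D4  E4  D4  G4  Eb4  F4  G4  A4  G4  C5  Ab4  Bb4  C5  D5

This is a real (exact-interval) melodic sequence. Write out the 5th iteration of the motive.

Unit = 6 notes; the statements start on A3, D4, G4, moving up a 4th each time.
Continuing the starts: C5 → F5.
Statement 5 starts on F5 and keeps the same exact contour: F5 Bb5 Gb5 Ab5 Bb5 C6.

F5 Bb5 Gb5 Ab5 Bb5 C6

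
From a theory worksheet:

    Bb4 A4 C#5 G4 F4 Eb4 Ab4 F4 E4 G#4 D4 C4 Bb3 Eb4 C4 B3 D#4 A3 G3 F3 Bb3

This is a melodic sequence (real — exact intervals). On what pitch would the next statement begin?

G3

The 7-note cells begin on Bb4, F4, C4 — each down a 4th from the last.
The next head, down a 4th from C4, is G3.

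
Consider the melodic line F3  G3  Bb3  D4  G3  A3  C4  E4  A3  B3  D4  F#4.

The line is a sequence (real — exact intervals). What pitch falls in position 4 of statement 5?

A#4

With 4-note cells, note 4 of each statement runs D4, E4, F#4.
Extending up a 2nd: G#4 → A#4.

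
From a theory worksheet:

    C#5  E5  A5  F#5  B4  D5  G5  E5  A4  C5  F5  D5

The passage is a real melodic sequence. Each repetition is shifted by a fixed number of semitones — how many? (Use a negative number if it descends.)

Unit = 4 notes; the statements start on C#5, B4, A4, moving down a 2nd each time.
C#5 to B4 spans -2 semitones.

-2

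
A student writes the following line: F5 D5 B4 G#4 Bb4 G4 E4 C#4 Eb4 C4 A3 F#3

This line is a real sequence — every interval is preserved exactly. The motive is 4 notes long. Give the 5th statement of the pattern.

Taking 4-note groups, the heads are F5, Bb4, Eb4: the pattern moves down a 5th.
Carrying on: Ab3 → Db3.
So cell 5 is Db3 Bb2 G2 E2.

Db3 Bb2 G2 E2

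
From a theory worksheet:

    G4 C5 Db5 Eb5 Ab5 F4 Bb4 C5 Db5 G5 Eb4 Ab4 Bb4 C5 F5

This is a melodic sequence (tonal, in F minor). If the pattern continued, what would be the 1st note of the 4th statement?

Db4

Grouping in 5s, the 1st note of each cell is G4, F4, Eb4.
One more down a 2nd gives Db4.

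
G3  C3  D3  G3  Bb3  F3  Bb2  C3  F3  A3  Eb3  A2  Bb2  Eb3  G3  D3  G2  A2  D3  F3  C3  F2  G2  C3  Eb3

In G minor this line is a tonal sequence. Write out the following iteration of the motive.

Bb2 Eb2 F2 Bb2 D3

Unit = 5 notes; the statements start on G3, F3, Eb3, D3, C3, moving down a 2nd each time.
Statement 6 starts on Bb2 and keeps the same diatonic contour: Bb2 Eb2 F2 Bb2 D3.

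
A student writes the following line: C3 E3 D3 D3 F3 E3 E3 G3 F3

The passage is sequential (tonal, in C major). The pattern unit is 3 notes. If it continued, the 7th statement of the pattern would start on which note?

The 3-note cells begin on C3, D3, E3 — each up a 2nd from the last.
Continuing: F3 → G3 → A3 → B3. Statement 7 starts on B3.

B3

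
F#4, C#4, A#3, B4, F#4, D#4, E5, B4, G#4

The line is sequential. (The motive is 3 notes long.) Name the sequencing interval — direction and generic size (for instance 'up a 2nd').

The 3-note cells begin on F#4, B4, E5 — each up a 4th from the last.
F#4 to B4 is up a 4th.

up a 4th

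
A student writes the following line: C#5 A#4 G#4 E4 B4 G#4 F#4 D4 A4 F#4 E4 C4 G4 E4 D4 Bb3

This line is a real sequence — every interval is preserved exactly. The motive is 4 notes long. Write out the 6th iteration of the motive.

Taking 4-note groups, the heads are C#5, B4, A4, G4: the pattern moves down a 2nd.
Extending down a 2nd: F4 → Eb4.
Statement 6 starts on Eb4 and keeps the same exact contour: Eb4 C4 Bb3 Gb3.

Eb4 C4 Bb3 Gb3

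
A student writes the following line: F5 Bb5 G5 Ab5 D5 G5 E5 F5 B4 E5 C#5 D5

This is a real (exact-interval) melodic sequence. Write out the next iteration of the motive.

Unit = 4 notes; the statements start on F5, D5, B4, moving down a 3rd each time.
Statement 4 starts on G#4 and keeps the same exact contour: G#4 C#5 A#4 B4.

G#4 C#5 A#4 B4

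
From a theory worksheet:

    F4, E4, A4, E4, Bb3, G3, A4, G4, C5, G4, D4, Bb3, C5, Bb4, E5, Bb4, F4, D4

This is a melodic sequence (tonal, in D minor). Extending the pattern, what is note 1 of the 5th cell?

G5

With 6-note cells, note 1 of each statement runs F4, A4, C5.
Carrying that up a 3rd forward: E5 → G5.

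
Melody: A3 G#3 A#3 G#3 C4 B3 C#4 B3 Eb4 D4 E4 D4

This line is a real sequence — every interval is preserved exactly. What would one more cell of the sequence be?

The 4-note cells begin on A3, C4, Eb4 — each up a 3rd from the last.
From Gb4 the exact shape gives Gb4 F4 G4 F4.

Gb4 F4 G4 F4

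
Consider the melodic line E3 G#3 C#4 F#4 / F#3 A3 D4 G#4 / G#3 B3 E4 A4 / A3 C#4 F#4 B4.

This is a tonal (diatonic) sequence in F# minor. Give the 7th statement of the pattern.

Taking 4-note groups, the heads are E3, F#3, G#3, A3: the pattern moves up a 2nd.
Continuing the starts: B3 → C#4 → D4.
So cell 7 is D4 F#4 B4 E5.

D4 F#4 B4 E5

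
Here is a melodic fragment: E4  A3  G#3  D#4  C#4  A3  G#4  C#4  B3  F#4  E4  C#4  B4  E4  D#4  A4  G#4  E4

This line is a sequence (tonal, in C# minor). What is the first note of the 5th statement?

Unit = 6 notes; the statements start on E4, G#4, B4, moving up a 3rd each time.
Extending the heads up a 3rd: D#5 → F#5.

F#5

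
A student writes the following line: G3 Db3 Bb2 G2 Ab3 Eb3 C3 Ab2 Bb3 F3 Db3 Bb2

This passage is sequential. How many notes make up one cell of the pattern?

Try groups of 4 (3 cells in 12 notes):
G3 Db3 Bb2 G2 | Ab3 Eb3 C3 Ab2 | Bb3 F3 Db3 Bb2
Every group is a transposition up a 2nd of the one before; no shorter unit works.

4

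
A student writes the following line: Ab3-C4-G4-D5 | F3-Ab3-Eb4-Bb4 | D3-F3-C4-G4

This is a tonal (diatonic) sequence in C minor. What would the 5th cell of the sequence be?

With a 4-note motive the entries are Ab3, F3, D3, each down a 3rd from the previous.
Extending down a 3rd: Bb2 → G2.
Statement 5 starts on G2 and keeps the same diatonic contour: G2 Bb2 F3 C4.

G2 Bb2 F3 C4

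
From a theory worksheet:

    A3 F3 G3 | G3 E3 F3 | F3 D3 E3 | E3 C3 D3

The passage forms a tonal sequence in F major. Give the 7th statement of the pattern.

Bb2 G2 A2

With a 3-note motive the entries are A3, G3, F3, E3, each down a 2nd from the previous.
Continuing the starts: D3 → C3 → Bb2.
Statement 7 starts on Bb2 and keeps the same diatonic contour: Bb2 G2 A2.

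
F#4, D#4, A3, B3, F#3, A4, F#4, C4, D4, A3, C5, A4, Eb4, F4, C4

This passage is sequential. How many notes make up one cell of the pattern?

Try groups of 5 (3 cells in 15 notes):
F#4 D#4 A3 B3 F#3 | A4 F#4 C4 D4 A3 | C5 A4 Eb4 F4 C4
That's a consistent up a 3rd shift per cell, and no other grouping gives one.

5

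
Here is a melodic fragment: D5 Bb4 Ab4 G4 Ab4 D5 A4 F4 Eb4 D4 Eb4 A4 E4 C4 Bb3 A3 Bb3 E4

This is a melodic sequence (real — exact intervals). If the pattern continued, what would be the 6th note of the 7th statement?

G#2

With 6-note cells, note 6 of each statement runs D5, A4, E4.
Carrying that down a 4th forward: B3 → F#3 → C#3 → G#2.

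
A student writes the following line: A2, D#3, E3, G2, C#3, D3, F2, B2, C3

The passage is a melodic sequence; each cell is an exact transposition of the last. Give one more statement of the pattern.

Eb2 A2 Bb2

Unit = 3 notes; the statements start on A2, G2, F2, moving down a 2nd each time.
So cell 4 is Eb2 A2 Bb2.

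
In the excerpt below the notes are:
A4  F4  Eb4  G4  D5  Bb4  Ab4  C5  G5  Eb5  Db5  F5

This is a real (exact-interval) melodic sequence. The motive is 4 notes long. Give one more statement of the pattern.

Taking 4-note groups, the heads are A4, D5, G5: the pattern moves up a 4th.
Statement 4 starts on C6 and keeps the same exact contour: C6 Ab5 Gb5 Bb5.

C6 Ab5 Gb5 Bb5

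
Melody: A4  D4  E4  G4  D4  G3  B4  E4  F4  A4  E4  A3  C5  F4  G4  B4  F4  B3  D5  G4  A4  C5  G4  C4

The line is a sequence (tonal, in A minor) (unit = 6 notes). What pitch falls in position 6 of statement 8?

Grouping in 6s, the 6th note of each cell is G3, A3, B3, C4.
Extending up a 2nd: D4 → E4 → F4 → G4.

G4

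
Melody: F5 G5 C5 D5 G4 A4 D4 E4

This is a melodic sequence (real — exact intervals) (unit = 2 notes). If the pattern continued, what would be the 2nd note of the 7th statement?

C#3

The unit is 2 notes. Position-2 pitches of the 4 shown cells: G5, D5, A4, E4.
Extending down a 4th: B3 → F#3 → C#3.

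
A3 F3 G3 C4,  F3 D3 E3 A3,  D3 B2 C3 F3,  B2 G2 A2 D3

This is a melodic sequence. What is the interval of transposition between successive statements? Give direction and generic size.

The 4-note cells begin on A3, F3, D3, B2 — each down a 3rd from the last.
From A3 to F3: down a 3rd.

down a 3rd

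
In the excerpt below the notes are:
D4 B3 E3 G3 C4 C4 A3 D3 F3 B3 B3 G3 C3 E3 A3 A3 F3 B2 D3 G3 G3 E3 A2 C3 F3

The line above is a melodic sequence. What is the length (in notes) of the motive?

5

25 notes total. Splitting into 5 groups of 5:
D4 B3 E3 G3 C4 | C4 A3 D3 F3 B3 | B3 G3 C3 E3 A3 | A3 F3 B2 D3 G3 | G3 E3 A2 C3 F3
Every group is a transposition down a 2nd of the one before; no shorter unit works.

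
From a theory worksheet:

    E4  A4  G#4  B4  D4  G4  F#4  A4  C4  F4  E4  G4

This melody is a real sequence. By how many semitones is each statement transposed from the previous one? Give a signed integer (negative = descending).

-2

With a 4-note motive the entries are E4, D4, C4, each down a 2nd from the previous.
E4→D4 is 62 − 64 = -2 semitones.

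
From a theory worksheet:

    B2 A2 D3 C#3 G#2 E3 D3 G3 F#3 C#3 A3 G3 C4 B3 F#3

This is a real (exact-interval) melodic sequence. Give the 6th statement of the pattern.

C5 Bb4 Eb5 D5 A4

Taking 5-note groups, the heads are B2, E3, A3: the pattern moves up a 4th.
Carrying on: D4 → G4 → C5.
Statement 6 starts on C5 and keeps the same exact contour: C5 Bb4 Eb5 D5 A4.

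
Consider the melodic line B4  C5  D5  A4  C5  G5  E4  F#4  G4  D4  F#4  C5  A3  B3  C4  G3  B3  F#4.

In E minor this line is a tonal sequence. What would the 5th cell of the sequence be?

G2 A2 B2 F#2 A2 E3

Unit = 6 notes; the statements start on B4, E4, A3, moving down a 5th each time.
Continuing the starts: D3 → G2.
From G2 the diatonic shape gives G2 A2 B2 F#2 A2 E3.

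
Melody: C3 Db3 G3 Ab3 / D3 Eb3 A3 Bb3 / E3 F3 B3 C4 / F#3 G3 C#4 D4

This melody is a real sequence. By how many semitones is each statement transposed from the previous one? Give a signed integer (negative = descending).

With a 4-note motive the entries are C3, D3, E3, F#3, each up a 2nd from the previous.
C3 to D3 spans +2 semitones.

2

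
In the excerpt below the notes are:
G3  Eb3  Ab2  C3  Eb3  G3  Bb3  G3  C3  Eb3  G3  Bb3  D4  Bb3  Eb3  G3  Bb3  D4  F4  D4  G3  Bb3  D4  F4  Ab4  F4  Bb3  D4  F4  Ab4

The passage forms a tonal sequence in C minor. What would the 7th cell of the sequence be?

Eb5 C5 F4 Ab4 C5 Eb5

Taking 6-note groups, the heads are G3, Bb3, D4, F4, Ab4: the pattern moves up a 3rd.
Extending up a 3rd: C5 → Eb5.
So cell 7 is Eb5 C5 F4 Ab4 C5 Eb5.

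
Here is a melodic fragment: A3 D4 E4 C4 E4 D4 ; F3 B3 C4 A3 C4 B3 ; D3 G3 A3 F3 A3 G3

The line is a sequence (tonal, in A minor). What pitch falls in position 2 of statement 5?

C3

With 6-note cells, note 2 of each statement runs D4, B3, G3.
Carrying that down a 3rd forward: E3 → C3.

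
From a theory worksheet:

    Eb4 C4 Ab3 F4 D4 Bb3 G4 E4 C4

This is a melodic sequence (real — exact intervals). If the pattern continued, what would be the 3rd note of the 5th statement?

With 3-note cells, note 3 of each statement runs Ab3, Bb3, C4.
Each moves up a 2nd. Continuing: D4 → E4.

E4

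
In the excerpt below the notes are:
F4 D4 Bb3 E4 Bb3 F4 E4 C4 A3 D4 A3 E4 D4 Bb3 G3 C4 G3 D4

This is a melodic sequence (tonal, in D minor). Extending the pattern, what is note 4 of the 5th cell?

A3

With 6-note cells, note 4 of each statement runs E4, D4, C4.
Extending down a 2nd: Bb3 → A3.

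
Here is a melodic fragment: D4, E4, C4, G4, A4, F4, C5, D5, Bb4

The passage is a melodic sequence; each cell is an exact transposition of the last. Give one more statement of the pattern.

F5 G5 Eb5

Unit = 3 notes; the statements start on D4, G4, C5, moving up a 4th each time.
From F5 the exact shape gives F5 G5 Eb5.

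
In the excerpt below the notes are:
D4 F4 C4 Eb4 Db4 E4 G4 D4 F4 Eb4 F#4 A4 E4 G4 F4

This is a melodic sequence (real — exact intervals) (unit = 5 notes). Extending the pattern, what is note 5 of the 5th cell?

The unit is 5 notes. Position-5 pitches of the 3 shown cells: Db4, Eb4, F4.
Carrying that up a 2nd forward: G4 → A4.

A4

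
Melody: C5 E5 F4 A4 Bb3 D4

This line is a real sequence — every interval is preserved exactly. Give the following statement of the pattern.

Eb3 G3

Unit = 2 notes; the statements start on C5, F4, Bb3, moving down a 5th each time.
So cell 4 is Eb3 G3.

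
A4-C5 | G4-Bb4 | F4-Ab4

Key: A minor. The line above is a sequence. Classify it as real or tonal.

real

Each cell has the same semitone pattern (3,) — intervals are preserved exactly.
And Bb4 lies outside A minor, so the sequence is real rather than tonal.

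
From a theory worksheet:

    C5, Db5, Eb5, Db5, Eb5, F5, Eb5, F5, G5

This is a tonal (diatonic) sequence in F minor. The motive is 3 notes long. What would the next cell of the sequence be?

F5 G5 Ab5

Unit = 3 notes; the statements start on C5, Db5, Eb5, moving up a 2nd each time.
Statement 4 starts on F5 and keeps the same diatonic contour: F5 G5 Ab5.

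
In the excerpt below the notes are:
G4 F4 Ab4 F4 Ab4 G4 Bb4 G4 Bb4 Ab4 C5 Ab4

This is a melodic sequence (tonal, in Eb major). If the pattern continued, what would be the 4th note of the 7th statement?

With 4-note cells, note 4 of each statement runs F4, G4, Ab4.
Carrying that up a 2nd forward: Bb4 → C5 → D5 → Eb5.

Eb5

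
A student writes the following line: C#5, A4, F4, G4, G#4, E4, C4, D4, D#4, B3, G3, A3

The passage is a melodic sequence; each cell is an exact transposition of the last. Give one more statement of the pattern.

With a 4-note motive the entries are C#5, G#4, D#4, each down a 4th from the previous.
So cell 4 is A#3 F#3 D3 E3.

A#3 F#3 D3 E3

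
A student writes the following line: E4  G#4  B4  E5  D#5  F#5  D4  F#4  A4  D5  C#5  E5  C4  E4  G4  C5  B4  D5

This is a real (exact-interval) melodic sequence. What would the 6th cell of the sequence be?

The 6-note cells begin on E4, D4, C4 — each down a 2nd from the last.
Continuing the starts: Bb3 → Ab3 → Gb3.
So cell 6 is Gb3 Bb3 Db4 Gb4 F4 Ab4.

Gb3 Bb3 Db4 Gb4 F4 Ab4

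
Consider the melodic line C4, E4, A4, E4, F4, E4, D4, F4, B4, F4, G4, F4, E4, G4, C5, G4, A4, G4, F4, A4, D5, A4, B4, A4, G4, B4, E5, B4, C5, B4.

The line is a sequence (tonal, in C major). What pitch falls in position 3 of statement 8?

A5

With 6-note cells, note 3 of each statement runs A4, B4, C5, D5, E5.
Carrying that up a 2nd forward: F5 → G5 → A5.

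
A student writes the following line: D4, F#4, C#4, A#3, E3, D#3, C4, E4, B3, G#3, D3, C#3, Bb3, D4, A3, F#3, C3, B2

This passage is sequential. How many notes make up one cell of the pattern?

6

18 notes total. Splitting into 3 groups of 6:
D4 F#4 C#4 A#3 E3 D#3 | C4 E4 B3 G#3 D3 C#3 | Bb3 D4 A3 F#3 C3 B2
Each cell is the previous one down a 2nd — so the unit is 6 notes.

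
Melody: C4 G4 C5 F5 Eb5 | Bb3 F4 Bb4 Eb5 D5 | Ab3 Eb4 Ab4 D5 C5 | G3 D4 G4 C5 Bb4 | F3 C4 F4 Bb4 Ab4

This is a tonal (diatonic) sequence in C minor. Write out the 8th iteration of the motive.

C3 G3 C4 F4 Eb4

Taking 5-note groups, the heads are C4, Bb3, Ab3, G3, F3: the pattern moves down a 2nd.
Extending down a 2nd: Eb3 → D3 → C3.
So cell 8 is C3 G3 C4 F4 Eb4.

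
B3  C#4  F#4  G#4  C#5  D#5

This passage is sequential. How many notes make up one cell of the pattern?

2

Try groups of 2 (3 cells in 6 notes):
B3 C#4 | F#4 G#4 | C#5 D#5
Each cell is the previous one up a 5th — so the unit is 2 notes.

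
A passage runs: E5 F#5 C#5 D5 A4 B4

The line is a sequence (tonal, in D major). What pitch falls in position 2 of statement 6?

Grouping in 2s, the 2nd note of each cell is F#5, D5, B4.
Carrying that down a 3rd forward: G4 → E4 → C#4.

C#4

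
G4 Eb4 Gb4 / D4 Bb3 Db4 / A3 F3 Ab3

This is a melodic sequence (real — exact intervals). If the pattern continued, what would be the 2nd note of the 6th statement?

D2

With 3-note cells, note 2 of each statement runs Eb4, Bb3, F3.
Each moves down a 4th. Continuing: C3 → G2 → D2.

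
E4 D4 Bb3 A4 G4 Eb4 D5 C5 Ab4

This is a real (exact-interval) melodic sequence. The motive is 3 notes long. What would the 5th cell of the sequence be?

C6 Bb5 Gb5

With a 3-note motive the entries are E4, A4, D5, each up a 4th from the previous.
Continuing the starts: G5 → C6.
So cell 5 is C6 Bb5 Gb5.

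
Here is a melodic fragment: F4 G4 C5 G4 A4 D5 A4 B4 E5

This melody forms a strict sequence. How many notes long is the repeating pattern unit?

3

Try groups of 3 (3 cells in 9 notes):
F4 G4 C5 | G4 A4 D5 | A4 B4 E5
That's a consistent up a 2nd shift per cell, and no other grouping gives one.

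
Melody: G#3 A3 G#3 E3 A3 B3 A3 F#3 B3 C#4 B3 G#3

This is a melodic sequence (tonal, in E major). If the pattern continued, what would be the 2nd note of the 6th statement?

F#4

The unit is 4 notes. Position-2 pitches of the 3 shown cells: A3, B3, C#4.
Each moves up a 2nd. Continuing: D#4 → E4 → F#4.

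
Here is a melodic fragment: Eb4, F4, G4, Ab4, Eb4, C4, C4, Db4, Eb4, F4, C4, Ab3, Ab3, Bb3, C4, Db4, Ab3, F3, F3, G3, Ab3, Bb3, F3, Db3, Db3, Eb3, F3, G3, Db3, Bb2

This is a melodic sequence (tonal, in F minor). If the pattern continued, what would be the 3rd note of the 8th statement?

G2

Grouping in 6s, the 3rd note of each cell is G4, Eb4, C4, Ab3, F3.
Each moves down a 3rd. Continuing: Db3 → Bb2 → G2.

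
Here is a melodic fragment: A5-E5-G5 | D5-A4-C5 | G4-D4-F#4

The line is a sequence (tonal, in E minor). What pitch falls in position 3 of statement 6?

A2

The unit is 3 notes. Position-3 pitches of the 3 shown cells: G5, C5, F#4.
Extending down a 5th: B3 → E3 → A2.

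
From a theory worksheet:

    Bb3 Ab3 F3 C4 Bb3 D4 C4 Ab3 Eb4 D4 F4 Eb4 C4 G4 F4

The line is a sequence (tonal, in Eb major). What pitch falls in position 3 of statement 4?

With 5-note cells, note 3 of each statement runs F3, Ab3, C4.
Each moves up a 3rd; the next is Eb4.

Eb4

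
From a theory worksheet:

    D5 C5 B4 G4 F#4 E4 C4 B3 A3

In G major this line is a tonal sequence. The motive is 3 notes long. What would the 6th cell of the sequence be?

Taking 3-note groups, the heads are D5, G4, C4: the pattern moves down a 5th.
Carrying on: F#3 → B2 → E2.
So cell 6 is E2 D2 C2.

E2 D2 C2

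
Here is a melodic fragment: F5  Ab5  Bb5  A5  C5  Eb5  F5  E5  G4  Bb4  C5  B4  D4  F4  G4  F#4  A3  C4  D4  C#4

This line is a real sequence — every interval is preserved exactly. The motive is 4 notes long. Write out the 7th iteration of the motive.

Unit = 4 notes; the statements start on F5, C5, G4, D4, A3, moving down a 4th each time.
Carrying on: E3 → B2.
From B2 the exact shape gives B2 D3 E3 D#3.

B2 D3 E3 D#3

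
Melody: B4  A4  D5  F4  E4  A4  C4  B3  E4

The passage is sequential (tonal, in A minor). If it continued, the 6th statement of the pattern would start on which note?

A2

The 3-note cells begin on B4, F4, C4 — each down a 4th from the last.
Continuing: G3 → D3 → A2. Statement 6 starts on A2.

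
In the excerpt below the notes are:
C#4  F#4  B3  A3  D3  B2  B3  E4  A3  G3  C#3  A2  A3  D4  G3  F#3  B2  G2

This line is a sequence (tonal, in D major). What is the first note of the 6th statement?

The 6-note cells begin on C#4, B3, A3 — each down a 2nd from the last.
Extending the heads down a 2nd: G3 → F#3 → E3.

E3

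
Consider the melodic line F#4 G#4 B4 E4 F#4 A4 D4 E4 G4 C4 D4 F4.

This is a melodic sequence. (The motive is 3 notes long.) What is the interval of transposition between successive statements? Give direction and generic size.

down a 2nd

The 3-note cells begin on F#4, E4, D4, C4 — each down a 2nd from the last.
F#4 to E4 is down a 2nd.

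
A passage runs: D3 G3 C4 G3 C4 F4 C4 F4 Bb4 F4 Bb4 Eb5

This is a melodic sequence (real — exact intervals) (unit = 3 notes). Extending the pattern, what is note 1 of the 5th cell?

Bb4

Grouping in 3s, the 1st note of each cell is D3, G3, C4, F4.
Each moves up a 4th; the next is Bb4.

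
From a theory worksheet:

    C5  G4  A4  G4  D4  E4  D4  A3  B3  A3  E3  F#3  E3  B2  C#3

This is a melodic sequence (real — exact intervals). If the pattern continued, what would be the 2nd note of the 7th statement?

The unit is 3 notes. Position-2 pitches of the 5 shown cells: G4, D4, A3, E3, B2.
Carrying that down a 4th forward: F#2 → C#2.

C#2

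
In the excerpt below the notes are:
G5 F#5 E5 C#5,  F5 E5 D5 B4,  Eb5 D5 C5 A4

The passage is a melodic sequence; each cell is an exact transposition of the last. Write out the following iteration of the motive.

Taking 4-note groups, the heads are G5, F5, Eb5: the pattern moves down a 2nd.
From Db5 the exact shape gives Db5 C5 Bb4 G4.

Db5 C5 Bb4 G4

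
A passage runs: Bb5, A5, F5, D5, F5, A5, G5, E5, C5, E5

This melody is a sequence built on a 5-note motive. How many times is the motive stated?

2

10 notes in groups of 5 gives 10/5 = 2 statements.
Starts: Bb5, A5 — each down a 2nd.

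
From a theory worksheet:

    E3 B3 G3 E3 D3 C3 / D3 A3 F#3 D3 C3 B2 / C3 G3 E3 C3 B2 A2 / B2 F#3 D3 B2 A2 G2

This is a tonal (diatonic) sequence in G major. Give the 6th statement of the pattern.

G2 D3 B2 G2 F#2 E2

Unit = 6 notes; the statements start on E3, D3, C3, B2, moving down a 2nd each time.
Carrying on: A2 → G2.
Statement 6 starts on G2 and keeps the same diatonic contour: G2 D3 B2 G2 F#2 E2.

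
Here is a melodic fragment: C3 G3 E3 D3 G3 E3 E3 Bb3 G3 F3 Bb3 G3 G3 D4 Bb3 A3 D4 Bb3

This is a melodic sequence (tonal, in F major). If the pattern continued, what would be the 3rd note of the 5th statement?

F4

Grouping in 6s, the 3rd note of each cell is E3, G3, Bb3.
Each moves up a 3rd. Continuing: D4 → F4.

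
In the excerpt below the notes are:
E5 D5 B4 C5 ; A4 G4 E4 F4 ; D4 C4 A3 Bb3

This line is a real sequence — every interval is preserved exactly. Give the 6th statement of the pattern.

F2 Eb2 C2 Db2

With a 4-note motive the entries are E5, A4, D4, each down a 5th from the previous.
Extending down a 5th: G3 → C3 → F2.
So cell 6 is F2 Eb2 C2 Db2.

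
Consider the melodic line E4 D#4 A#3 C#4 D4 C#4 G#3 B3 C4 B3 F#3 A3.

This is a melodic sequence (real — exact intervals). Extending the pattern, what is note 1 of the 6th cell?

The unit is 4 notes. Position-1 pitches of the 3 shown cells: E4, D4, C4.
Carrying that down a 2nd forward: Bb3 → Ab3 → Gb3.

Gb3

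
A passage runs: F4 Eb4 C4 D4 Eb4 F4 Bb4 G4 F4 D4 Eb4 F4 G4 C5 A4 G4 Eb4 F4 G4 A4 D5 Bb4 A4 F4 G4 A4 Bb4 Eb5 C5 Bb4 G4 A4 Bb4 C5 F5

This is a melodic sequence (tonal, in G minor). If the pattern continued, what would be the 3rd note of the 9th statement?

D5

Grouping in 7s, the 3rd note of each cell is C4, D4, Eb4, F4, G4.
Each moves up a 2nd. Continuing: A4 → Bb4 → C5 → D5.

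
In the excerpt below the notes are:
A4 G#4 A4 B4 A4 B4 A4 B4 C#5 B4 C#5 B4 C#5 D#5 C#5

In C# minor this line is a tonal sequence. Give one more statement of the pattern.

Taking 5-note groups, the heads are A4, B4, C#5: the pattern moves up a 2nd.
So cell 4 is D#5 C#5 D#5 E5 D#5.

D#5 C#5 D#5 E5 D#5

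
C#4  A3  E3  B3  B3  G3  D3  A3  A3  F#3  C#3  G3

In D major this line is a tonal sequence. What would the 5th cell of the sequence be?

Taking 4-note groups, the heads are C#4, B3, A3: the pattern moves down a 2nd.
Extending down a 2nd: G3 → F#3.
Statement 5 starts on F#3 and keeps the same diatonic contour: F#3 D3 A2 E3.

F#3 D3 A2 E3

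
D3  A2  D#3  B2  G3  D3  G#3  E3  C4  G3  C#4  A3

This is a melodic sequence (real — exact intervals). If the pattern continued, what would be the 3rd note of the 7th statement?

Grouping in 4s, the 3rd note of each cell is D#3, G#3, C#4.
Each moves up a 4th. Continuing: F#4 → B4 → E5 → A5.

A5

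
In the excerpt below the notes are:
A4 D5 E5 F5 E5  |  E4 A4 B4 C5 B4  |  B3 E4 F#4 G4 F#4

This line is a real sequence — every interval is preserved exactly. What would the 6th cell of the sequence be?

Unit = 5 notes; the statements start on A4, E4, B3, moving down a 4th each time.
Extending down a 4th: F#3 → C#3 → G#2.
Statement 6 starts on G#2 and keeps the same exact contour: G#2 C#3 D#3 E3 D#3.

G#2 C#3 D#3 E3 D#3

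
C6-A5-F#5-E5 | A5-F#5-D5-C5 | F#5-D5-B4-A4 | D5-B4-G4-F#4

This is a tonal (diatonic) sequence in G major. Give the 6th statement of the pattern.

G4 E4 C4 B3

With a 4-note motive the entries are C6, A5, F#5, D5, each down a 3rd from the previous.
Extending down a 3rd: B4 → G4.
So cell 6 is G4 E4 C4 B3.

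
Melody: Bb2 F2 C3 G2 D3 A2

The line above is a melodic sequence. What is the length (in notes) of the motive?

2

6 notes total. Splitting into 3 groups of 2:
Bb2 F2 | C3 G2 | D3 A2
Every group is a transposition up a 2nd of the one before; no shorter unit works.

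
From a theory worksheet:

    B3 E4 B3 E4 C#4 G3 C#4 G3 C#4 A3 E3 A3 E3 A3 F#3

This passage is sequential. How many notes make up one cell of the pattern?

5

Try groups of 5 (3 cells in 15 notes):
B3 E4 B3 E4 C#4 | G3 C#4 G3 C#4 A3 | E3 A3 E3 A3 F#3
Each cell is the previous one down a 3rd — so the unit is 5 notes.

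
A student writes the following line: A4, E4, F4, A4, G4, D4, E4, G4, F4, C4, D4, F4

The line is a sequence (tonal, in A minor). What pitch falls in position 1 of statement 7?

B3

The unit is 4 notes. Position-1 pitches of the 3 shown cells: A4, G4, F4.
Each moves down a 2nd. Continuing: E4 → D4 → C4 → B3.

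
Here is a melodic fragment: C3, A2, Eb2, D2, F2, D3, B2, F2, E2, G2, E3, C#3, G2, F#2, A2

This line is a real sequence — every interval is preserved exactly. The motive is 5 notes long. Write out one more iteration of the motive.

F#3 D#3 A2 G#2 B2

Taking 5-note groups, the heads are C3, D3, E3: the pattern moves up a 2nd.
So cell 4 is F#3 D#3 A2 G#2 B2.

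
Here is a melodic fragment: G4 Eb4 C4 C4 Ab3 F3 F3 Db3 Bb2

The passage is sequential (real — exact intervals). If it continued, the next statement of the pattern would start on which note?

Unit = 3 notes; the statements start on G4, C4, F3, moving down a 5th each time.
The next head, down a 5th from F3, is Bb2.

Bb2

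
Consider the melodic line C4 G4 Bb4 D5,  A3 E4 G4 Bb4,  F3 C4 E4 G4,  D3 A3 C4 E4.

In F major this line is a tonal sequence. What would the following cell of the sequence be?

With a 4-note motive the entries are C4, A3, F3, D3, each down a 3rd from the previous.
From Bb2 the diatonic shape gives Bb2 F3 A3 C4.

Bb2 F3 A3 C4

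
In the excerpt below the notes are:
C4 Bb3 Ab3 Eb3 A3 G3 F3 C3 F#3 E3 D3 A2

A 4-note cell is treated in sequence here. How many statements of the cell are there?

12 notes in groups of 4 gives 12/4 = 3 statements.
Starts: C4, A3, F#3 — each down a 3rd.

3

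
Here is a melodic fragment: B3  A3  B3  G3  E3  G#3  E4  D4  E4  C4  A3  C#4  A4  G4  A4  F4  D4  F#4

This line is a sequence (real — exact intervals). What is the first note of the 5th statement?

Unit = 6 notes; the statements start on B3, E4, A4, moving up a 4th each time.
Continuing: D5 → G5. Statement 5 starts on G5.

G5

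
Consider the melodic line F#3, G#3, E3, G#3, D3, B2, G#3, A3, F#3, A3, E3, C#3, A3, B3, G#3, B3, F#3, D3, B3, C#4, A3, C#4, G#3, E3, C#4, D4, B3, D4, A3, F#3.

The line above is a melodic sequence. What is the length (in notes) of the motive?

Try groups of 6 (5 cells in 30 notes):
F#3 G#3 E3 G#3 D3 B2 | G#3 A3 F#3 A3 E3 C#3 | A3 B3 G#3 B3 F#3 D3 | B3 C#4 A3 C#4 G#3 E3 | C#4 D4 B3 D4 A3 F#3
That's a consistent up a 2nd shift per cell, and no other grouping gives one.

6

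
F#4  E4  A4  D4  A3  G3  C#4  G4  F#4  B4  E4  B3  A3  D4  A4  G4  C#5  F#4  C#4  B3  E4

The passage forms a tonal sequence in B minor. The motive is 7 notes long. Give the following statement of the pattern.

B4 A4 D5 G4 D4 C#4 F#4

With a 7-note motive the entries are F#4, G4, A4, each up a 2nd from the previous.
So cell 4 is B4 A4 D5 G4 D4 C#4 F#4.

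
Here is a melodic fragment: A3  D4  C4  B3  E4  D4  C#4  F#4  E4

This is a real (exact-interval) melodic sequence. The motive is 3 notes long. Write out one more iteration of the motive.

D#4 G#4 F#4

With a 3-note motive the entries are A3, B3, C#4, each up a 2nd from the previous.
Statement 4 starts on D#4 and keeps the same exact contour: D#4 G#4 F#4.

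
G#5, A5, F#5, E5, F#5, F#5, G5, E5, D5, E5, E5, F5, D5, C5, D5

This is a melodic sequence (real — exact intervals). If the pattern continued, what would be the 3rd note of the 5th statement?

Bb4

Grouping in 5s, the 3rd note of each cell is F#5, E5, D5.
Extending down a 2nd: C5 → Bb4.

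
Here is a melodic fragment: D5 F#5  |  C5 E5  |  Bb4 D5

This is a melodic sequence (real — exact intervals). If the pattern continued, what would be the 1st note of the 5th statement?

Gb4

With 2-note cells, note 1 of each statement runs D5, C5, Bb4.
Carrying that down a 2nd forward: Ab4 → Gb4.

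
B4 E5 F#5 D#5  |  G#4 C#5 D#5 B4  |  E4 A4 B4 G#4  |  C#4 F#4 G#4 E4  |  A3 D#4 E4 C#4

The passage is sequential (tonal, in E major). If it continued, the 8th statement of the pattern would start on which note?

Taking 4-note groups, the heads are B4, G#4, E4, C#4, A3: the pattern moves down a 3rd.
Extending the heads down a 3rd: F#3 → D#3 → B2.

B2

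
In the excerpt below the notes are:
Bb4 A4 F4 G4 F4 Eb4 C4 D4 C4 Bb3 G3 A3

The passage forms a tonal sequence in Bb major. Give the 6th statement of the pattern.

A2 G2 Eb2 F2

Unit = 4 notes; the statements start on Bb4, F4, C4, moving down a 4th each time.
Extending down a 4th: G3 → D3 → A2.
So cell 6 is A2 G2 Eb2 F2.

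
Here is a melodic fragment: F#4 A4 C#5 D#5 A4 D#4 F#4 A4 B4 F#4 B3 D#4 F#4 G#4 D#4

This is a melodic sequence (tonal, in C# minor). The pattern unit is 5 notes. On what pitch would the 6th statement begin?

Unit = 5 notes; the statements start on F#4, D#4, B3, moving down a 3rd each time.
Continuing: G#3 → E3 → C#3. Statement 6 starts on C#3.

C#3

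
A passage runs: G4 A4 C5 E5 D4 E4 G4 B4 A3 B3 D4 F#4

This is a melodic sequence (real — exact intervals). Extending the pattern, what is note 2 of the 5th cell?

C#3

With 4-note cells, note 2 of each statement runs A4, E4, B3.
Carrying that down a 4th forward: F#3 → C#3.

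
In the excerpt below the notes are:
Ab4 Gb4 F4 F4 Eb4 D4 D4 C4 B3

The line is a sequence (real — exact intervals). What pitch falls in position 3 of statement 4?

G#3

Grouping in 3s, the 3rd note of each cell is F4, D4, B3.
From B3, down a 3rd gives G#3.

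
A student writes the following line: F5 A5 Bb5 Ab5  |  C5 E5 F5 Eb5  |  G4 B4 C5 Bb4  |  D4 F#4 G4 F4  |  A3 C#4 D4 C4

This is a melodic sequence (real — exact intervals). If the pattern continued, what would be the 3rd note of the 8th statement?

Grouping in 4s, the 3rd note of each cell is Bb5, F5, C5, G4, D4.
Extending down a 4th: A3 → E3 → B2.

B2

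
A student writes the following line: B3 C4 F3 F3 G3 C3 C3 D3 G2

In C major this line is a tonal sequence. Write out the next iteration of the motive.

Taking 3-note groups, the heads are B3, F3, C3: the pattern moves down a 4th.
So cell 4 is G2 A2 D2.

G2 A2 D2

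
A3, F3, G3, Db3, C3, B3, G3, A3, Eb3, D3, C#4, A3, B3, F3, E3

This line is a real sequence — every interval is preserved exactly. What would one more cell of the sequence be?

The 5-note cells begin on A3, B3, C#4 — each up a 2nd from the last.
So cell 4 is D#4 B3 C#4 G3 F#3.

D#4 B3 C#4 G3 F#3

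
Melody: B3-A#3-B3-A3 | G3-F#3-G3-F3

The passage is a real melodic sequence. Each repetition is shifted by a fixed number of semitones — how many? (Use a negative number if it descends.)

Unit = 4 notes; the statements start on B3, G3, moving down a 3rd each time.
B3→G3 is 55 − 59 = -4 semitones.

-4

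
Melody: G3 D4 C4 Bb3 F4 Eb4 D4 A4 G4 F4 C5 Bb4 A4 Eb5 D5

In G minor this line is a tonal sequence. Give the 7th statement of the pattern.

Unit = 3 notes; the statements start on G3, Bb3, D4, F4, A4, moving up a 3rd each time.
Extending up a 3rd: C5 → Eb5.
From Eb5 the diatonic shape gives Eb5 Bb5 A5.

Eb5 Bb5 A5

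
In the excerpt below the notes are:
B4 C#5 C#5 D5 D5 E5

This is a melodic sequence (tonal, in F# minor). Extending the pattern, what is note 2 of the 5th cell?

The unit is 2 notes. Position-2 pitches of the 3 shown cells: C#5, D5, E5.
Extending up a 2nd: F#5 → G#5.

G#5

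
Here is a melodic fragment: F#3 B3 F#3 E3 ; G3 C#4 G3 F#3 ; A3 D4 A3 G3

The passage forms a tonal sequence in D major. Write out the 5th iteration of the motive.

C#4 F#4 C#4 B3

The 4-note cells begin on F#3, G3, A3 — each up a 2nd from the last.
Extending up a 2nd: B3 → C#4.
So cell 5 is C#4 F#4 C#4 B3.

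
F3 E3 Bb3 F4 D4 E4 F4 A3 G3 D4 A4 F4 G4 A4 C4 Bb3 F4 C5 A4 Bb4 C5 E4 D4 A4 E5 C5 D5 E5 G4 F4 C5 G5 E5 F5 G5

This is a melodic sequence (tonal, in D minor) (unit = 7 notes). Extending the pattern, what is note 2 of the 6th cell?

A4

With 7-note cells, note 2 of each statement runs E3, G3, Bb3, D4, F4.
One more up a 3rd gives A4.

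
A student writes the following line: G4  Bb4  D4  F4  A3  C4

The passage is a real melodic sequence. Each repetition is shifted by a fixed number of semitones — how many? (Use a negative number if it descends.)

-5

Unit = 2 notes; the statements start on G4, D4, A3, moving down a 4th each time.
G4 to D4 spans -5 semitones.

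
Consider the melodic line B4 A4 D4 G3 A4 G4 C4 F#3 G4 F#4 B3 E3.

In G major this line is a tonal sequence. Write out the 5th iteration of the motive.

With a 4-note motive the entries are B4, A4, G4, each down a 2nd from the previous.
Extending down a 2nd: F#4 → E4.
So cell 5 is E4 D4 G3 C3.

E4 D4 G3 C3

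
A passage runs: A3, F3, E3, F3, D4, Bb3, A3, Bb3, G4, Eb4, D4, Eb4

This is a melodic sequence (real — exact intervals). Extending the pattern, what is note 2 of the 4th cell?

The unit is 4 notes. Position-2 pitches of the 3 shown cells: F3, Bb3, Eb4.
One more up a 4th gives Ab4.

Ab4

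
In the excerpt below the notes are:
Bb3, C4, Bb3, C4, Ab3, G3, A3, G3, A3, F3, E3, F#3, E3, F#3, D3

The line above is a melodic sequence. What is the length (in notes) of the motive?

There are 15 notes; a 5-note unit gives 3 cells:
Bb3 C4 Bb3 C4 Ab3 | G3 A3 G3 A3 F3 | E3 F#3 E3 F#3 D3
Every group is a transposition down a 3rd of the one before; no shorter unit works.

5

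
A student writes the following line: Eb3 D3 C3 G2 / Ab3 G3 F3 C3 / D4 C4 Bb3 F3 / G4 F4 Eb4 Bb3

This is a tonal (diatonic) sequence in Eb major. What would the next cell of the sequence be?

With a 4-note motive the entries are Eb3, Ab3, D4, G4, each up a 4th from the previous.
Statement 5 starts on C5 and keeps the same diatonic contour: C5 Bb4 Ab4 Eb4.

C5 Bb4 Ab4 Eb4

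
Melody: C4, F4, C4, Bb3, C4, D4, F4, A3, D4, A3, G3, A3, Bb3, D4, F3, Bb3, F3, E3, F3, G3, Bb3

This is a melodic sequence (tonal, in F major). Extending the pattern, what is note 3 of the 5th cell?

With 7-note cells, note 3 of each statement runs C4, A3, F3.
Carrying that down a 3rd forward: D3 → Bb2.

Bb2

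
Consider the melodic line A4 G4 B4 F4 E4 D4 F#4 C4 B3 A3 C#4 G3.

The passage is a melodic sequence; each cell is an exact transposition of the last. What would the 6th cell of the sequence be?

Taking 4-note groups, the heads are A4, E4, B3: the pattern moves down a 4th.
Continuing the starts: F#3 → C#3 → G#2.
Statement 6 starts on G#2 and keeps the same exact contour: G#2 F#2 A#2 E2.

G#2 F#2 A#2 E2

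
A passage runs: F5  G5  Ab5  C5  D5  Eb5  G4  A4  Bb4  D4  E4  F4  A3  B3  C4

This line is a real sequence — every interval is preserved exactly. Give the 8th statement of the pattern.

The 3-note cells begin on F5, C5, G4, D4, A3 — each down a 4th from the last.
Extending down a 4th: E3 → B2 → F#2.
Statement 8 starts on F#2 and keeps the same exact contour: F#2 G#2 A2.

F#2 G#2 A2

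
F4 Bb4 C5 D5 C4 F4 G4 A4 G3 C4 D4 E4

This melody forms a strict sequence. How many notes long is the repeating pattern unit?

There are 12 notes; a 4-note unit gives 3 cells:
F4 Bb4 C5 D5 | C4 F4 G4 A4 | G3 C4 D4 E4
Each cell is the previous one down a 4th — so the unit is 4 notes.

4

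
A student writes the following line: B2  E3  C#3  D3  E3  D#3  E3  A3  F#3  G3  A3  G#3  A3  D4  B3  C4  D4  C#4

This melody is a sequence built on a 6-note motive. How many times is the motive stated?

3

18 notes in groups of 6 gives 18/6 = 3 statements.
Starts: B2, E3, A3 — each up a 4th.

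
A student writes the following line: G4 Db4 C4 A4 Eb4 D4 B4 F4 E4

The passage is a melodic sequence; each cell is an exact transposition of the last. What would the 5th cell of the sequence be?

D#5 A4 G#4

Unit = 3 notes; the statements start on G4, A4, B4, moving up a 2nd each time.
Continuing the starts: C#5 → D#5.
From D#5 the exact shape gives D#5 A4 G#4.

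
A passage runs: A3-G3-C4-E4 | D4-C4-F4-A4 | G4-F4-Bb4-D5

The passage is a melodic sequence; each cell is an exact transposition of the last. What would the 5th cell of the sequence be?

F5 Eb5 Ab5 C6

Unit = 4 notes; the statements start on A3, D4, G4, moving up a 4th each time.
Continuing the starts: C5 → F5.
So cell 5 is F5 Eb5 Ab5 C6.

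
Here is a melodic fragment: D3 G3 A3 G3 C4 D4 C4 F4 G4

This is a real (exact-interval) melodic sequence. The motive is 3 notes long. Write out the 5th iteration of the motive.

The 3-note cells begin on D3, G3, C4 — each up a 4th from the last.
Carrying on: F4 → Bb4.
Statement 5 starts on Bb4 and keeps the same exact contour: Bb4 Eb5 F5.

Bb4 Eb5 F5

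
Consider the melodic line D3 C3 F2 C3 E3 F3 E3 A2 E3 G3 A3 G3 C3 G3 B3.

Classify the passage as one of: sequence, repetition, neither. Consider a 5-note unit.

sequence

Each 5-note cell is the previous one transposed up a 3rd.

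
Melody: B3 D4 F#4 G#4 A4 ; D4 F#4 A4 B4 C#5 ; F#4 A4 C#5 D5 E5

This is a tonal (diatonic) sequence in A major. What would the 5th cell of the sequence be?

Taking 5-note groups, the heads are B3, D4, F#4: the pattern moves up a 3rd.
Carrying on: A4 → C#5.
From C#5 the diatonic shape gives C#5 E5 G#5 A5 B5.

C#5 E5 G#5 A5 B5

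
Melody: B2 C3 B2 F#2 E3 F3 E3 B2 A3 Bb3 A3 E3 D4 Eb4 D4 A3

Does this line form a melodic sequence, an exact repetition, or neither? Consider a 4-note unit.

Each 4-note cell is the previous one transposed up a 4th.

sequence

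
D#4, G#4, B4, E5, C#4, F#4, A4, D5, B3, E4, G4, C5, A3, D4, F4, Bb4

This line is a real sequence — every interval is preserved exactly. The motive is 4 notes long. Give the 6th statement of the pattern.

With a 4-note motive the entries are D#4, C#4, B3, A3, each down a 2nd from the previous.
Extending down a 2nd: G3 → F3.
From F3 the exact shape gives F3 Bb3 Db4 Gb4.

F3 Bb3 Db4 Gb4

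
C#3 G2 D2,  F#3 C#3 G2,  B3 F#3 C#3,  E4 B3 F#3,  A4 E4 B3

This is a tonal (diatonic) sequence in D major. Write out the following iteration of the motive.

With a 3-note motive the entries are C#3, F#3, B3, E4, A4, each up a 4th from the previous.
Statement 6 starts on D5 and keeps the same diatonic contour: D5 A4 E4.

D5 A4 E4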